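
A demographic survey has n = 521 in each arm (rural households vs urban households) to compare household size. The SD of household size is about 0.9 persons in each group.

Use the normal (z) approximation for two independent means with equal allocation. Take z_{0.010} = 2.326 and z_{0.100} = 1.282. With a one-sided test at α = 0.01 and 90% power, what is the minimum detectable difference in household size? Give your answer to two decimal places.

Minimum detectable difference ≈ 0.20 persons

δ = (z_α + z_β) · √((σ₁²+σ₂²)/n)
  = (2.326 + 1.282) · √(1.62/521)
  = 3.608 · √0.00311
  = 3.608 · 0.0558
  = 0.2012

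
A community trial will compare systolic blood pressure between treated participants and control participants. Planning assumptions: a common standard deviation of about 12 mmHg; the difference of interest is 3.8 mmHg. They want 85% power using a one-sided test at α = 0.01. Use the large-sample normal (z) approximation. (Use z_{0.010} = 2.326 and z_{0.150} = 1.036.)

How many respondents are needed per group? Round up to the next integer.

n = 226 per group

n = (z_α + z_β)² · (σ₁² + σ₂²) / δ²
  = (2.326 + 1.036)² · (2·12² = 288) / 3.8²
  = 11.3030 · 288 / 14.44
  = 225.43
Round up → n = 226 per group.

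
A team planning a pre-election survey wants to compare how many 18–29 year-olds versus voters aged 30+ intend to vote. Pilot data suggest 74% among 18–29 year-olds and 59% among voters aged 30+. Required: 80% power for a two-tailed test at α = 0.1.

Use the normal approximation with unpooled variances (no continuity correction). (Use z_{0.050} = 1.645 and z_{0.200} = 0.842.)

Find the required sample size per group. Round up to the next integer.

n = (z_{α/2} + z_β)² · [p₁(1−p₁) + p₂(1−p₂)] / (p₁ − p₂)²
  = (1.645 + 0.842)² · (0.74·0.26 + 0.59·0.41) / (0.15)²
  = (2.487)² · (0.1924 + 0.2419) / 0.0225
  = 6.1852 · 0.4343 / 0.0225
  = 119.39
Round up → n = 120 per group.

n = 120 per group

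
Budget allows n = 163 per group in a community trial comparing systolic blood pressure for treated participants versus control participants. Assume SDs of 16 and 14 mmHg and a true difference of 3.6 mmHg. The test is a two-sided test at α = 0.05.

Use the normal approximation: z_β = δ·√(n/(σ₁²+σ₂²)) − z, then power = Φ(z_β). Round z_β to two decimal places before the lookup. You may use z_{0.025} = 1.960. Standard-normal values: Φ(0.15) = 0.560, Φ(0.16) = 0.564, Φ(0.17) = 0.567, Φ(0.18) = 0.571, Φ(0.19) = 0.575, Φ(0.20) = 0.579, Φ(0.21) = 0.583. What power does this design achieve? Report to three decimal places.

z_β = δ·√(n/(σ₁²+σ₂²)) − z_{α/2}
    = 3.6 · √(163/452) − 1.960
    = 3.6 · 0.60052 − 1.960
    = 2.1619 − 1.960 = 0.2019 → 0.20
Power = Φ(0.20) = 0.579.

Power ≈ 0.579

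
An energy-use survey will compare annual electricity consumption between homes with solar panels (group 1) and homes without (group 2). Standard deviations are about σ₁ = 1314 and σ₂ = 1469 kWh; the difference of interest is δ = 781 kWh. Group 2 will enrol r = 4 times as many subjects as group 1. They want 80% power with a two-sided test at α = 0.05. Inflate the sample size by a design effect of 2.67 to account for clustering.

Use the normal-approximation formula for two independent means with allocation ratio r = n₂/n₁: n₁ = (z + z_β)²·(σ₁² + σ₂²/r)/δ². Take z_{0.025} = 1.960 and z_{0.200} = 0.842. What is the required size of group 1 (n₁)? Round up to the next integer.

n₁ = (z_{α/2} + z_β)² · (σ₁² + σ₂²/r) / δ²
   = (1.960 + 0.842)² · (1314² + 1469²/4) / 781²
   = 7.8512 · (1726596 + 539490.2) / 609961
   = 7.8512 · 2266086.2 / 609961
   = 29.17
Design effect: 2.67 × 29.17 = 77.88.
Round up → n₁ = 78; n₂ = r·n₁ = 4 × 78 = 312.

n₁ = 78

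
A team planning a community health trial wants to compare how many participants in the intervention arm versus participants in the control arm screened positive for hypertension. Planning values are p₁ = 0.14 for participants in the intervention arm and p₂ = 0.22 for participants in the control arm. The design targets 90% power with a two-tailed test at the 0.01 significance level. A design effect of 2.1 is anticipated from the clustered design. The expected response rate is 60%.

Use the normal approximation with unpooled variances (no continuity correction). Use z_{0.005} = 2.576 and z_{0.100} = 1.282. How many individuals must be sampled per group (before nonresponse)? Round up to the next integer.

n = 2377 per group

n = (z_{α/2} + z_β)² · [p₁(1−p₁) + p₂(1−p₂)] / (p₁ − p₂)²
  = (2.576 + 1.282)² · (0.14·0.86 + 0.22·0.78) / (-0.08)²
  = (3.858)² · (0.1204 + 0.1716) / 0.0064
  = 14.8842 · 0.2920 / 0.0064
  = 679.09
Design effect: 2.1 × 679.09 = 1426.09.
Adjust for 60% response: 1426.09 / 0.60 = 2376.81.
Round up → n = 2377 per group.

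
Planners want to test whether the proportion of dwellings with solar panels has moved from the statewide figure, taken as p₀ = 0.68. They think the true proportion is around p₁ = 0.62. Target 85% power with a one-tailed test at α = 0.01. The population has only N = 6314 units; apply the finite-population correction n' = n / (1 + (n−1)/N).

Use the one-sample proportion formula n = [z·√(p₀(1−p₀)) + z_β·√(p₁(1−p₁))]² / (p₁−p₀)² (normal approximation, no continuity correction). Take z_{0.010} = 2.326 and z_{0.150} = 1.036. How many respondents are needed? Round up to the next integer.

n = 631

n = [z_α·√(p₀q₀) + z_β·√(p₁q₁)]² / (p₁ − p₀)²
  = [2.326·√(0.68·0.32) + 1.036·√(0.62·0.38)]² / (-0.06)²
  = [2.326·0.4665 + 1.036·0.4854]² / 0.0036
  = [1.5879]² / 0.0036
  = 700.38
Finite-population correction (N = 6314): 700.38 / (1 + (700.38 − 1)/6314) = 630.54.
Round up → n = 631.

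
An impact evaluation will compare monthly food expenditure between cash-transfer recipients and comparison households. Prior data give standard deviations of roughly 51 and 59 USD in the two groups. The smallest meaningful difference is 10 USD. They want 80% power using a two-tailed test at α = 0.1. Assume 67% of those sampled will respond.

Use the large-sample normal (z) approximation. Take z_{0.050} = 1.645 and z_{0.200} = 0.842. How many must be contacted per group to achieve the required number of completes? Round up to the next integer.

n = 562 per group

n = (z_{α/2} + z_β)² · (σ₁² + σ₂²) / δ²
  = (1.645 + 0.842)² · (51² + 59² = 6082) / 10²
  = 6.1852 · 6082 / 100
  = 376.18
Adjust for 67% response: 376.18 / 0.67 = 561.47.
Round up → n = 562 per group.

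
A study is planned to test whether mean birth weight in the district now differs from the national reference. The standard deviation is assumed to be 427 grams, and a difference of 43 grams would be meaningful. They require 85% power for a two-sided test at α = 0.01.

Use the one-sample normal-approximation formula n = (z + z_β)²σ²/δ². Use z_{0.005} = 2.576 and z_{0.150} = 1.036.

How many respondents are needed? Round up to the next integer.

n = (z_{α/2} + z_β)² · σ² / δ²
  = (2.576 + 1.036)² · 427² / 43²
  = 13.0465 · 182329 / 1849
  = 1286.51
Round up → n = 1287.

n = 1287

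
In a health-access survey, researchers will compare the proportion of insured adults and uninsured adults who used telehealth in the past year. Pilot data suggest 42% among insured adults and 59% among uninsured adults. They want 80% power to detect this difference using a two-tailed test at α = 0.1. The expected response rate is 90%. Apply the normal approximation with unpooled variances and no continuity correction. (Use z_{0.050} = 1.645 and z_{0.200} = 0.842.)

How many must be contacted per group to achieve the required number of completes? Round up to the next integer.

n = (z_{α/2} + z_β)² · [p₁(1−p₁) + p₂(1−p₂)] / (p₁ − p₂)²
  = (1.645 + 0.842)² · (0.42·0.58 + 0.59·0.41) / (-0.17)²
  = (2.487)² · (0.2436 + 0.2419) / 0.0289
  = 6.1852 · 0.4855 / 0.0289
  = 103.91
Adjust for 90% response: 103.91 / 0.90 = 115.45.
Round up → n = 116 per group.

n = 116 per group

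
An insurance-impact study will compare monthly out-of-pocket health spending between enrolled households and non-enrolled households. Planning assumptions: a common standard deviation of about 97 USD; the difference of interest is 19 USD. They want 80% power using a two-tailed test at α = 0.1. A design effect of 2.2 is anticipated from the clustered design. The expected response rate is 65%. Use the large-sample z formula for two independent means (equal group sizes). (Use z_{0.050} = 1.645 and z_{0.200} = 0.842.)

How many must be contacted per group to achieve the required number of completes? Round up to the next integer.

n = 1092 per group

n = (z_{α/2} + z_β)² · (σ₁² + σ₂²) / δ²
  = (1.645 + 0.842)² · (2·97² = 18818) / 19²
  = 6.1852 · 18818 / 361
  = 322.42
Design effect: 2.2 × 322.42 = 709.32.
Adjust for 65% response: 709.32 / 0.65 = 1091.26.
Round up → n = 1092 per group.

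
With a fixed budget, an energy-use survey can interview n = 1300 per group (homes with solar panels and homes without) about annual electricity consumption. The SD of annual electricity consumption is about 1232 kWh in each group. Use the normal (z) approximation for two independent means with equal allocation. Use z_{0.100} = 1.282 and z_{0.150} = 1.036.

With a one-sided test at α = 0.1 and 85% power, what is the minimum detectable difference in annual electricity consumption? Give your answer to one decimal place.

δ = (z_α + z_β) · √((σ₁²+σ₂²)/n)
  = (1.282 + 1.036) · √(3035648/1300)
  = 2.318 · √2335.1
  = 2.318 · 48.3230
  = 112.0128

Minimum detectable difference ≈ 112.0 kWh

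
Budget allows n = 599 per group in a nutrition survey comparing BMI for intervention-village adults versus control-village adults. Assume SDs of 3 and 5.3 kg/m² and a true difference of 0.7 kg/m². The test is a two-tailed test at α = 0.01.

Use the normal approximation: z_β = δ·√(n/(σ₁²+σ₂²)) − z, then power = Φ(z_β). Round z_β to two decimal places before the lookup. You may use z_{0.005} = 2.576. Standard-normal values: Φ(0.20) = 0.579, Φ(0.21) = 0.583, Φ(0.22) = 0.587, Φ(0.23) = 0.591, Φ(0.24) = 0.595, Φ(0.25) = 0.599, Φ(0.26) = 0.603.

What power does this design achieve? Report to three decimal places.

Power ≈ 0.595

z_β = δ·√(n/(σ₁²+σ₂²)) − z_{α/2}
    = 0.7 · √(599/37.09) − 2.576
    = 0.7 · 4.01869 − 2.576
    = 2.8131 − 2.576 = 0.2371 → 0.24
Power = Φ(0.24) = 0.595.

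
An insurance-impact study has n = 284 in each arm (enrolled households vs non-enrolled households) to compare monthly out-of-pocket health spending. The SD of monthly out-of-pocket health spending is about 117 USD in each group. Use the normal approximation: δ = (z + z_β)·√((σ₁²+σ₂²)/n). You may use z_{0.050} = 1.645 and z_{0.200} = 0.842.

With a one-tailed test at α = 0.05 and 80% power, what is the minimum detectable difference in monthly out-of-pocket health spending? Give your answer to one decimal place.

Minimum detectable difference ≈ 24.4 USD

δ = (z_α + z_β) · √((σ₁²+σ₂²)/n)
  = (1.645 + 0.842) · √(27378/284)
  = 2.487 · √96.4014
  = 2.487 · 9.8184
  = 24.4184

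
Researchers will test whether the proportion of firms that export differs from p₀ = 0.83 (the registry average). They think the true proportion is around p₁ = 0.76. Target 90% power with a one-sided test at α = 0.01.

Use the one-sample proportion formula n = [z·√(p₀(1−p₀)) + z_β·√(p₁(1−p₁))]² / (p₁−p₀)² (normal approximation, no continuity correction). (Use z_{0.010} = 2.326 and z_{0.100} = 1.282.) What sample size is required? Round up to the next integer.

n = [z_α·√(p₀q₀) + z_β·√(p₁q₁)]² / (p₁ − p₀)²
  = [2.326·√(0.83·0.17) + 1.282·√(0.76·0.24)]² / (-0.07)²
  = [2.326·0.3756 + 1.282·0.4271]² / 0.0049
  = [1.4212]² / 0.0049
  = 412.23
Round up → n = 413.

n = 413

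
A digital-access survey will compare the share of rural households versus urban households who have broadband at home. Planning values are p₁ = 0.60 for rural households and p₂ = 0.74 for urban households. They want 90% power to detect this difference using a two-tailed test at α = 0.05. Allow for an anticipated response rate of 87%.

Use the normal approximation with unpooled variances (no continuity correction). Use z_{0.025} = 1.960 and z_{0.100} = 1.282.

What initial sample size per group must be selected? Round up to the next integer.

n = (z_{α/2} + z_β)² · [p₁(1−p₁) + p₂(1−p₂)] / (p₁ − p₂)²
  = (1.960 + 1.282)² · (0.60·0.40 + 0.74·0.26) / (-0.14)²
  = (3.242)² · (0.2400 + 0.1924) / 0.0196
  = 10.5106 · 0.4324 / 0.0196
  = 231.88
Adjust for 87% response: 231.88 / 0.87 = 266.52.
Round up → n = 267 per group.

n = 267 per group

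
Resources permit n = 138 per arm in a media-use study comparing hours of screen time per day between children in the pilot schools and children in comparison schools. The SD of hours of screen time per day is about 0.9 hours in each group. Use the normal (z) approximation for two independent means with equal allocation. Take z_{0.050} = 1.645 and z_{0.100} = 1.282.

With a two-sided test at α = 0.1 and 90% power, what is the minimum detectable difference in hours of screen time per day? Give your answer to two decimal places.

Minimum detectable difference ≈ 0.32 hours

δ = (z_{α/2} + z_β) · √((σ₁²+σ₂²)/n)
  = (1.645 + 1.282) · √(1.62/138)
  = 2.927 · √0.01174
  = 2.927 · 0.1083
  = 0.3171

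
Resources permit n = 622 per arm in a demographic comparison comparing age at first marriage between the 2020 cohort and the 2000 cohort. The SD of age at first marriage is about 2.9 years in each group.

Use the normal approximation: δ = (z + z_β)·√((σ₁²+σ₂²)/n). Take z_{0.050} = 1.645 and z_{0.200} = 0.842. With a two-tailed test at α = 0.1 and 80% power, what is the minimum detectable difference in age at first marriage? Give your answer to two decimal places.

δ = (z_{α/2} + z_β) · √((σ₁²+σ₂²)/n)
  = (1.645 + 0.842) · √(16.82/622)
  = 2.487 · √0.02704
  = 2.487 · 0.1644
  = 0.4090

Minimum detectable difference ≈ 0.41 years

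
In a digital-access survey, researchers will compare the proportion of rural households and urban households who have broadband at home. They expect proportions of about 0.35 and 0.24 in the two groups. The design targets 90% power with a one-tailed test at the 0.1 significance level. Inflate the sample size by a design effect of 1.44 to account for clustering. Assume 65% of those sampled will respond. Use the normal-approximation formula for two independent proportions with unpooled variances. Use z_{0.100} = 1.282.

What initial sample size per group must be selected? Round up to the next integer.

n = (z_α + z_β)² · [p₁(1−p₁) + p₂(1−p₂)] / (p₁ − p₂)²
  = (1.282 + 1.282)² · (0.35·0.65 + 0.24·0.76) / (0.11)²
  = (2.564)² · (0.2275 + 0.1824) / 0.0121
  = 6.5741 · 0.4099 / 0.0121
  = 222.70
Design effect: 1.44 × 222.70 = 320.69.
Adjust for 65% response: 320.69 / 0.65 = 493.38.
Round up → n = 494 per group.

n = 494 per group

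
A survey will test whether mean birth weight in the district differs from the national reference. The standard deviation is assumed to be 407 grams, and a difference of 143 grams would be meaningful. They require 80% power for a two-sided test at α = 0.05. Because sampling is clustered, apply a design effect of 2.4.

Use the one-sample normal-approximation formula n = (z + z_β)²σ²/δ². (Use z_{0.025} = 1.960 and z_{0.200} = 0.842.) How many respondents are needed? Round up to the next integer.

n = 153

n = (z_{α/2} + z_β)² · σ² / δ²
  = (1.960 + 0.842)² · 407² / 143²
  = 7.8512 · 165649 / 20449
  = 63.60
Design effect: 2.4 × 63.60 = 152.64.
Round up → n = 153.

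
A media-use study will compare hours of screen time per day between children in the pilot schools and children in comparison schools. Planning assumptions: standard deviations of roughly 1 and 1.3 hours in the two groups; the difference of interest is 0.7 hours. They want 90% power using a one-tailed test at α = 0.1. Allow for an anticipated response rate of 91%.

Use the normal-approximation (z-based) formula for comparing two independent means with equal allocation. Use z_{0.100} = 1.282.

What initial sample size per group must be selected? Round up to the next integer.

n = 40 per group

n = (z_α + z_β)² · (σ₁² + σ₂²) / δ²
  = (1.282 + 1.282)² · (1² + 1.3² = 2.69) / 0.7²
  = 6.5741 · 2.69 / 0.49
  = 36.09
Adjust for 91% response: 36.09 / 0.91 = 39.66.
Round up → n = 40 per group.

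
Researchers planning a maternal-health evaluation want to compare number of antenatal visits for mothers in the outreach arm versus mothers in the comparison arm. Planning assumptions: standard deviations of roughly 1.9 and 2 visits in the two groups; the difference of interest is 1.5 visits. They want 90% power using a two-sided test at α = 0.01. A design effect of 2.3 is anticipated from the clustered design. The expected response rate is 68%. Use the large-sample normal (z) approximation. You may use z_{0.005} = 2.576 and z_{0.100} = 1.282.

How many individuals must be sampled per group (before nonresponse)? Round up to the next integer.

n = (z_{α/2} + z_β)² · (σ₁² + σ₂²) / δ²
  = (2.576 + 1.282)² · (1.9² + 2² = 7.61) / 1.5²
  = 14.8842 · 7.61 / 2.25
  = 50.34
Design effect: 2.3 × 50.34 = 115.79.
Adjust for 68% response: 115.79 / 0.68 = 170.27.
Round up → n = 171 per group.

n = 171 per group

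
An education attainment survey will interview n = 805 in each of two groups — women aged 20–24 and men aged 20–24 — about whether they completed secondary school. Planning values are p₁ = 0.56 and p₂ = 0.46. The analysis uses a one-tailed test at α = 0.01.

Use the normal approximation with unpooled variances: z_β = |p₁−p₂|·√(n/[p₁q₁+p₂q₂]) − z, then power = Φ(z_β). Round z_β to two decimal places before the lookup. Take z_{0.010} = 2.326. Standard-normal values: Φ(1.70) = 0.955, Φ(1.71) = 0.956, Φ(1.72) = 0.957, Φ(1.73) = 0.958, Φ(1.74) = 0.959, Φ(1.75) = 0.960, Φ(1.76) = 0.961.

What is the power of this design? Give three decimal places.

z_β = |p₁−p₂|·√(n/[p₁q₁+p₂q₂]) − z_α
    = 0.10 · √(805/0.4948) − 2.326
    = 0.10 · 40.3351 − 2.326
    = 4.0335 − 2.326 = 1.7075 → 1.71
Power = Φ(1.71) = 0.956.

Power ≈ 0.956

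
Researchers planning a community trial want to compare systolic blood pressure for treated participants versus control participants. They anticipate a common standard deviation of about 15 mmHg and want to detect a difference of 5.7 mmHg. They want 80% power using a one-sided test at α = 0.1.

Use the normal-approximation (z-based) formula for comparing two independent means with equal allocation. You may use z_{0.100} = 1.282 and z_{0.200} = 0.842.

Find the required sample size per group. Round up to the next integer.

n = (z_α + z_β)² · (σ₁² + σ₂²) / δ²
  = (1.282 + 0.842)² · (2·15² = 450) / 5.7²
  = 4.5114 · 450 / 32.49
  = 62.48
Round up → n = 63 per group.

n = 63 per group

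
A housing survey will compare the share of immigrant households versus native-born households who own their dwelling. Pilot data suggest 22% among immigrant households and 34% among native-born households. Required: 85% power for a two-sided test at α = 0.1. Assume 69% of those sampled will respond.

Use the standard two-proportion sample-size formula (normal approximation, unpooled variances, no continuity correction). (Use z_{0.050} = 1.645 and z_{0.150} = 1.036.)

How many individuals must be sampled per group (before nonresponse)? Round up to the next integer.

n = 287 per group

n = (z_{α/2} + z_β)² · [p₁(1−p₁) + p₂(1−p₂)] / (p₁ − p₂)²
  = (1.645 + 1.036)² · (0.22·0.78 + 0.34·0.66) / (-0.12)²
  = (2.681)² · (0.1716 + 0.2244) / 0.0144
  = 7.1878 · 0.3960 / 0.0144
  = 197.66
Adjust for 69% response: 197.66 / 0.69 = 286.47.
Round up → n = 287 per group.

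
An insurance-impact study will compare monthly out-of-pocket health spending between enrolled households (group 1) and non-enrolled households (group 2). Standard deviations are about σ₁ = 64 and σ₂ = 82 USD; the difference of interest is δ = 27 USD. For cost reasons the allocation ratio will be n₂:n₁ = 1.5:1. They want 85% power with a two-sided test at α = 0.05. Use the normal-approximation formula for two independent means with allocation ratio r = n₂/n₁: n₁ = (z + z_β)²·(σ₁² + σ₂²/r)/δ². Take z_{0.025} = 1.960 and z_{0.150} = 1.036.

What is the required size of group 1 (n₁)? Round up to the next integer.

n₁ = (z_{α/2} + z_β)² · (σ₁² + σ₂²/r) / δ²
   = (1.960 + 1.036)² · (64² + 82²/1.5) / 27²
   = 8.9760 · (4096 + 4482.7) / 729
   = 8.9760 · 8578.7 / 729
   = 105.63
Round up → n₁ = 106; n₂ = r·n₁ = 1.5 × 106 = 159.

n₁ = 106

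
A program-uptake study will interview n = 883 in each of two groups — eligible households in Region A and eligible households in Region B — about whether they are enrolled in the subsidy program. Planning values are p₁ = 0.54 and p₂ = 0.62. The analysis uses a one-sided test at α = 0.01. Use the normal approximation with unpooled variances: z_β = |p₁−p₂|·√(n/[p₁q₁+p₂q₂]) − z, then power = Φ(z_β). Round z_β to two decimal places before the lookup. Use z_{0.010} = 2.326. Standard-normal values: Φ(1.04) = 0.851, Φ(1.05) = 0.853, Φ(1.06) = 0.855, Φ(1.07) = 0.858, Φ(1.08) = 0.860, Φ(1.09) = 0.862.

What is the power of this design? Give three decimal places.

z_β = |p₁−p₂|·√(n/[p₁q₁+p₂q₂]) − z_α
    = 0.08 · √(883/0.4840) − 2.326
    = 0.08 · 42.7128 − 2.326
    = 3.4170 − 2.326 = 1.0910 → 1.09
Power = Φ(1.09) = 0.862.

Power ≈ 0.862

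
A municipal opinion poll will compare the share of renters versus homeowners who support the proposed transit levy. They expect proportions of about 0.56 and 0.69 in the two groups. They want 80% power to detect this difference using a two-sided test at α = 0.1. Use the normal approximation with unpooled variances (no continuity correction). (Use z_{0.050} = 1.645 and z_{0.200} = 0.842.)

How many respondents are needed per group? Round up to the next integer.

n = (z_{α/2} + z_β)² · [p₁(1−p₁) + p₂(1−p₂)] / (p₁ − p₂)²
  = (1.645 + 0.842)² · (0.56·0.44 + 0.69·0.31) / (-0.13)²
  = (2.487)² · (0.2464 + 0.2139) / 0.0169
  = 6.1852 · 0.4603 / 0.0169
  = 168.46
Round up → n = 169 per group.

n = 169 per group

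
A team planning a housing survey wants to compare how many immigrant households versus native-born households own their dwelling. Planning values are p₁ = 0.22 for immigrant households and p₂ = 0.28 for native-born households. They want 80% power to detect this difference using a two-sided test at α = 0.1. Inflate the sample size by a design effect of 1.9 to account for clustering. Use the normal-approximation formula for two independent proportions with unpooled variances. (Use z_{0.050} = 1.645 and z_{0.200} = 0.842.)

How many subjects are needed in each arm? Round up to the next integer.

n = 1219 per group

n = (z_{α/2} + z_β)² · [p₁(1−p₁) + p₂(1−p₂)] / (p₁ − p₂)²
  = (1.645 + 0.842)² · (0.22·0.78 + 0.28·0.72) / (-0.06)²
  = (2.487)² · (0.1716 + 0.2016) / 0.0036
  = 6.1852 · 0.3732 / 0.0036
  = 641.20
Design effect: 1.9 × 641.20 = 1218.27.
Round up → n = 1219 per group.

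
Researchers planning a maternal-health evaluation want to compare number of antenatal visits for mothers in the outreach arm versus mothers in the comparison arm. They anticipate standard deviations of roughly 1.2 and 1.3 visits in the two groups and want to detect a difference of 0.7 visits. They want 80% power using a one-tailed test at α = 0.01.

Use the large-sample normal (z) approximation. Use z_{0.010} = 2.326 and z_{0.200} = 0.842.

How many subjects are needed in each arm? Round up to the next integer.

n = (z_α + z_β)² · (σ₁² + σ₂²) / δ²
  = (2.326 + 0.842)² · (1.2² + 1.3² = 3.13) / 0.7²
  = 10.0362 · 3.13 / 0.49
  = 64.11
Round up → n = 65 per group.

n = 65 per group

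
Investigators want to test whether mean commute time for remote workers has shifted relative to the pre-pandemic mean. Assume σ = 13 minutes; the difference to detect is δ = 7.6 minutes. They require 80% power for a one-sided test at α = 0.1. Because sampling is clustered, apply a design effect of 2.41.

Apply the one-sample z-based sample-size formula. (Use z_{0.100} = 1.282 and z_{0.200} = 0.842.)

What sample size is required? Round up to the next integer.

n = 32

n = (z_α + z_β)² · σ² / δ²
  = (1.282 + 0.842)² · 13² / 7.6²
  = 4.5114 · 169 / 57.76
  = 13.20
Design effect: 2.41 × 13.20 = 31.81.
Round up → n = 32.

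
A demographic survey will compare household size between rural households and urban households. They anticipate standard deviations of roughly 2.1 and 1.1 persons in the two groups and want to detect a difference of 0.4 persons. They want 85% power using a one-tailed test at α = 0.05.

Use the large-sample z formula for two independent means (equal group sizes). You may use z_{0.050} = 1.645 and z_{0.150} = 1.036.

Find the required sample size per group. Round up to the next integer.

n = (z_α + z_β)² · (σ₁² + σ₂²) / δ²
  = (1.645 + 1.036)² · (2.1² + 1.1² = 5.62) / 0.4²
  = 7.1878 · 5.62 / 0.16
  = 252.47
Round up → n = 253 per group.

n = 253 per group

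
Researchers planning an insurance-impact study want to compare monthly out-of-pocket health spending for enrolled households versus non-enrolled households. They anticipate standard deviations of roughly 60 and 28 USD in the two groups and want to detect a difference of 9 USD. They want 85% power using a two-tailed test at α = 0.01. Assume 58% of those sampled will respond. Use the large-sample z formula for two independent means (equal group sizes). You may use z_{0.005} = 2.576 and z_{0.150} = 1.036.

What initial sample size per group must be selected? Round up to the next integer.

n = (z_{α/2} + z_β)² · (σ₁² + σ₂²) / δ²
  = (2.576 + 1.036)² · (60² + 28² = 4384) / 9²
  = 13.0465 · 4384 / 81
  = 706.12
Adjust for 58% response: 706.12 / 0.58 = 1217.46.
Round up → n = 1218 per group.

n = 1218 per group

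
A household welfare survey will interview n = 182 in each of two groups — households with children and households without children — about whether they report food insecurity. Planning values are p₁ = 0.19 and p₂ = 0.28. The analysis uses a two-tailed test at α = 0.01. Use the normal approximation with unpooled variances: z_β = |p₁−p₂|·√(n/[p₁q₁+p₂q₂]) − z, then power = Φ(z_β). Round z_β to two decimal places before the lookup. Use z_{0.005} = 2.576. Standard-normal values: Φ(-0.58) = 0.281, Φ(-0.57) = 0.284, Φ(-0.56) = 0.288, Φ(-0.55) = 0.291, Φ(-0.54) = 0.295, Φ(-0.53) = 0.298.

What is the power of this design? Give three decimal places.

Power ≈ 0.295

z_β = |p₁−p₂|·√(n/[p₁q₁+p₂q₂]) − z_{α/2}
    = 0.09 · √(182/0.3555) − 2.576
    = 0.09 · 22.6264 − 2.576
    = 2.0364 − 2.576 = -0.5396 → -0.54
Power = Φ(-0.54) = 0.295.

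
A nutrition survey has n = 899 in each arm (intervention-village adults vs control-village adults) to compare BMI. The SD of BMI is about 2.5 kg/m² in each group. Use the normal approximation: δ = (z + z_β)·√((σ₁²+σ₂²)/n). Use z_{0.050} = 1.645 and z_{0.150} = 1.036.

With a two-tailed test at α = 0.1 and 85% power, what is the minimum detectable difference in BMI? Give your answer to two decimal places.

Minimum detectable difference ≈ 0.32 kg/m²

δ = (z_{α/2} + z_β) · √((σ₁²+σ₂²)/n)
  = (1.645 + 1.036) · √(12.5/899)
  = 2.681 · √0.0139
  = 2.681 · 0.1179
  = 0.3161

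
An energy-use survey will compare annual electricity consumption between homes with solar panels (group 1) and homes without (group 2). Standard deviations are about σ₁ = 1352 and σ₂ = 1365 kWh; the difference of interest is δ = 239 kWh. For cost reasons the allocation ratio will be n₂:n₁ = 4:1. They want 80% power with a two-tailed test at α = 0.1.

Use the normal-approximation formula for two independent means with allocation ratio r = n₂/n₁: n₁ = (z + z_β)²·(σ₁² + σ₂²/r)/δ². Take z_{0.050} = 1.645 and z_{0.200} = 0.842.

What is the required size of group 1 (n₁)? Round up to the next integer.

n₁ = 249

n₁ = (z_{α/2} + z_β)² · (σ₁² + σ₂²/r) / δ²
   = (1.645 + 0.842)² · (1352² + 1365²/4) / 239²
   = 6.1852 · (1827904 + 465806.2) / 57121
   = 6.1852 · 2293710.2 / 57121
   = 248.37
Round up → n₁ = 249; n₂ = r·n₁ = 4 × 249 = 996.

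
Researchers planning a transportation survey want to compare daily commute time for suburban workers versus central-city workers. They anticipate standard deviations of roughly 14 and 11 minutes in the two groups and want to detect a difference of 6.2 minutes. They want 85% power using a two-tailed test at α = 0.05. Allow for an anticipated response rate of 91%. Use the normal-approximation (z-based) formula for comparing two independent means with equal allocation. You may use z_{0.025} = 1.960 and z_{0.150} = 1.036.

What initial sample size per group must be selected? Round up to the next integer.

n = 82 per group

n = (z_{α/2} + z_β)² · (σ₁² + σ₂²) / δ²
  = (1.960 + 1.036)² · (14² + 11² = 317) / 6.2²
  = 8.9760 · 317 / 38.44
  = 74.02
Adjust for 91% response: 74.02 / 0.91 = 81.34.
Round up → n = 82 per group.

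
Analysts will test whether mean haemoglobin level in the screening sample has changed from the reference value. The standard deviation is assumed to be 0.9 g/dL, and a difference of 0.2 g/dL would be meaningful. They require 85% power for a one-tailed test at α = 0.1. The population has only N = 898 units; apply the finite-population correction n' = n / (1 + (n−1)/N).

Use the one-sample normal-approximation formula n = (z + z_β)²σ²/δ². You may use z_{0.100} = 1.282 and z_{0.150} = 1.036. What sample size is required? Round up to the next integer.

n = 98

n = (z_α + z_β)² · σ² / δ²
  = (1.282 + 1.036)² · 0.9² / 0.2²
  = 5.3731 · 0.81 / 0.04
  = 108.81
Finite-population correction (N = 898): 108.81 / (1 + (108.81 − 1)/898) = 97.14.
Round up → n = 98.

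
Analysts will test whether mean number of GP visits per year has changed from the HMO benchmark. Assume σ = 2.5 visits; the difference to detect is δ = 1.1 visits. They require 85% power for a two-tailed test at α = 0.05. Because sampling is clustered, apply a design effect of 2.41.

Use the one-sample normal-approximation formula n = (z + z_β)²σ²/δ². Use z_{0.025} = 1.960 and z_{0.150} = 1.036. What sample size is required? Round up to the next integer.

n = (z_{α/2} + z_β)² · σ² / δ²
  = (1.960 + 1.036)² · 2.5² / 1.1²
  = 8.9760 · 6.25 / 1.21
  = 46.36
Design effect: 2.41 × 46.36 = 111.74.
Round up → n = 112.

n = 112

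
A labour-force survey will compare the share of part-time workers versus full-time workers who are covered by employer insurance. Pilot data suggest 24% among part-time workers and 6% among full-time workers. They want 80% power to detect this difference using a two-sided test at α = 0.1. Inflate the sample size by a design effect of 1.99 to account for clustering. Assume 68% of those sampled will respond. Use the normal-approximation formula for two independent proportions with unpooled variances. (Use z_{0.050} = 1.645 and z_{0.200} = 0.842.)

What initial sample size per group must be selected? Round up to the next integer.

n = (z_{α/2} + z_β)² · [p₁(1−p₁) + p₂(1−p₂)] / (p₁ − p₂)²
  = (1.645 + 0.842)² · (0.24·0.76 + 0.06·0.94) / (0.18)²
  = (2.487)² · (0.1824 + 0.0564) / 0.0324
  = 6.1852 · 0.2388 / 0.0324
  = 45.59
Design effect: 1.99 × 45.59 = 90.72.
Adjust for 68% response: 90.72 / 0.68 = 133.41.
Round up → n = 134 per group.

n = 134 per group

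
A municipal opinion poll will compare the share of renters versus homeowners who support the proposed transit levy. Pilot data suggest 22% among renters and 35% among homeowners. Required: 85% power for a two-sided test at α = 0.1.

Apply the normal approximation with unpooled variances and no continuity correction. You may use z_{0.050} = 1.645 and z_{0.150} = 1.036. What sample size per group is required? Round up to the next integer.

n = 170 per group

n = (z_{α/2} + z_β)² · [p₁(1−p₁) + p₂(1−p₂)] / (p₁ − p₂)²
  = (1.645 + 1.036)² · (0.22·0.78 + 0.35·0.65) / (-0.13)²
  = (2.681)² · (0.1716 + 0.2275) / 0.0169
  = 7.1878 · 0.3991 / 0.0169
  = 169.74
Round up → n = 170 per group.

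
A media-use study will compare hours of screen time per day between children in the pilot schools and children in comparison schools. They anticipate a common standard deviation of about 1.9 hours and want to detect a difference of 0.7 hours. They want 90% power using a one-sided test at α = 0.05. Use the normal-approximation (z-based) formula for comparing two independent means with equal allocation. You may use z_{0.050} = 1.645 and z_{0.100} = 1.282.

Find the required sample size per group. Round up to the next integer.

n = (z_α + z_β)² · (σ₁² + σ₂²) / δ²
  = (1.645 + 1.282)² · (2·1.9² = 7.22) / 0.7²
  = 8.5673 · 7.22 / 0.49
  = 126.24
Round up → n = 127 per group.

n = 127 per group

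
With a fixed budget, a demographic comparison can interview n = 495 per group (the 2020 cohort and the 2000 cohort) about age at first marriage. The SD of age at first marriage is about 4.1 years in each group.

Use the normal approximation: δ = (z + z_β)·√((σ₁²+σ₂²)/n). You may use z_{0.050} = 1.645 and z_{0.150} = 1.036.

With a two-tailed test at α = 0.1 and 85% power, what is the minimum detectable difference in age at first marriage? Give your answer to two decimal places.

Minimum detectable difference ≈ 0.70 years

δ = (z_{α/2} + z_β) · √((σ₁²+σ₂²)/n)
  = (1.645 + 1.036) · √(33.62/495)
  = 2.681 · √0.06792
  = 2.681 · 0.2606
  = 0.6987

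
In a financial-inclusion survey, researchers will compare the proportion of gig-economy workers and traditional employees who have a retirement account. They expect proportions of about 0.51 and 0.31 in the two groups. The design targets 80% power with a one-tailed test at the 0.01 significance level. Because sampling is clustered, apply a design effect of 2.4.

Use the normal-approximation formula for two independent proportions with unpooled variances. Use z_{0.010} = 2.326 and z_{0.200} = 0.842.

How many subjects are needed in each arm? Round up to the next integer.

n = 280 per group

n = (z_α + z_β)² · [p₁(1−p₁) + p₂(1−p₂)] / (p₁ − p₂)²
  = (2.326 + 0.842)² · (0.51·0.49 + 0.31·0.69) / (0.20)²
  = (3.168)² · (0.2499 + 0.2139) / 0.0400
  = 10.0362 · 0.4638 / 0.0400
  = 116.37
Design effect: 2.4 × 116.37 = 279.29.
Round up → n = 280 per group.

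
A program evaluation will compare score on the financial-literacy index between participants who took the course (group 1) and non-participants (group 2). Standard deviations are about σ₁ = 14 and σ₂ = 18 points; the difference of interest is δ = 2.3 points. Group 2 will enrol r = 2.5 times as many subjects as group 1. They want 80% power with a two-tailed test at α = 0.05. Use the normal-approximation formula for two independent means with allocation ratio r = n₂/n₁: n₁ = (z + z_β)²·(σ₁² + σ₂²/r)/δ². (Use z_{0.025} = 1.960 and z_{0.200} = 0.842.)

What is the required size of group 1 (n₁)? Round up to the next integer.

n₁ = 484

n₁ = (z_{α/2} + z_β)² · (σ₁² + σ₂²/r) / δ²
   = (1.960 + 0.842)² · (14² + 18²/2.5) / 2.3²
   = 7.8512 · (196 + 129.6) / 5.29
   = 7.8512 · 325.6 / 5.29
   = 483.24
Round up → n₁ = 484; n₂ = r·n₁ = 2.5 × 484 = 1210.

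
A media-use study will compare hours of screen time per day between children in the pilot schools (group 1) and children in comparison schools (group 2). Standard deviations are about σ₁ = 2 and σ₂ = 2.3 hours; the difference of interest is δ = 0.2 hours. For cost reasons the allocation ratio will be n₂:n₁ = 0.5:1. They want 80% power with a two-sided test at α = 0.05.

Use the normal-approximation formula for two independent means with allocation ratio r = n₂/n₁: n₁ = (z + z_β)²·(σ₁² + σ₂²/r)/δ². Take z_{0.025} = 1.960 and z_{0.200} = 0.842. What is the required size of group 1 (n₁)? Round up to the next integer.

n₁ = 2862

n₁ = (z_{α/2} + z_β)² · (σ₁² + σ₂²/r) / δ²
   = (1.960 + 0.842)² · (2² + 2.3²/0.5) / 0.2²
   = 7.8512 · (4 + 10.58) / 0.04
   = 7.8512 · 14.58 / 0.04
   = 2861.76
Round up → n₁ = 2862; n₂ = r·n₁ = 0.5 × 2862 = 1431.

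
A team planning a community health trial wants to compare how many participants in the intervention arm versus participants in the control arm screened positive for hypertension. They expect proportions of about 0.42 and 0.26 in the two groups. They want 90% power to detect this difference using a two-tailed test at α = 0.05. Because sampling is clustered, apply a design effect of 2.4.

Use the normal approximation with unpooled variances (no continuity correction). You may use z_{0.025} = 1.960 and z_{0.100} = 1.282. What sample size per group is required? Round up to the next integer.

n = (z_{α/2} + z_β)² · [p₁(1−p₁) + p₂(1−p₂)] / (p₁ − p₂)²
  = (1.960 + 1.282)² · (0.42·0.58 + 0.26·0.74) / (0.16)²
  = (3.242)² · (0.2436 + 0.1924) / 0.0256
  = 10.5106 · 0.4360 / 0.0256
  = 179.01
Design effect: 2.4 × 179.01 = 429.62.
Round up → n = 430 per group.

n = 430 per group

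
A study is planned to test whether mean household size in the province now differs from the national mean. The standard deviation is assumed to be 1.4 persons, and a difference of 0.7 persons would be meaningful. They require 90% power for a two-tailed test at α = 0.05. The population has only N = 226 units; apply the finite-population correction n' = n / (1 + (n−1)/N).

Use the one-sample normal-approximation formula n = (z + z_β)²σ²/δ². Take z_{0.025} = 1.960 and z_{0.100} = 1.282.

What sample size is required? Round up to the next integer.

n = (z_{α/2} + z_β)² · σ² / δ²
  = (1.960 + 1.282)² · 1.4² / 0.7²
  = 10.5106 · 1.96 / 0.49
  = 42.04
Finite-population correction (N = 226): 42.04 / (1 + (42.04 − 1)/226) = 35.58.
Round up → n = 36.

n = 36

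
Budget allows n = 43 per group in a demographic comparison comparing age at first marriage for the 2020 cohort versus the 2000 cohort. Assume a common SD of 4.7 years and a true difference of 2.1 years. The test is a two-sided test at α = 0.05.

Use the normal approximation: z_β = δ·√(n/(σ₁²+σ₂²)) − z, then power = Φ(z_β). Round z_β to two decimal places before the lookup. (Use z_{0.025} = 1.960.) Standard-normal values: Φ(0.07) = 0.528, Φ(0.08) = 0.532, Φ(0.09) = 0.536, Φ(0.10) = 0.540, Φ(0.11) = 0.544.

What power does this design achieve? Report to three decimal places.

Power ≈ 0.544

z_β = δ·√(n/(σ₁²+σ₂²)) − z_{α/2}
    = 2.1 · √(43/44.18) − 1.960
    = 2.1 · 0.98656 − 1.960
    = 2.0718 − 1.960 = 0.1118 → 0.11
Power = Φ(0.11) = 0.544.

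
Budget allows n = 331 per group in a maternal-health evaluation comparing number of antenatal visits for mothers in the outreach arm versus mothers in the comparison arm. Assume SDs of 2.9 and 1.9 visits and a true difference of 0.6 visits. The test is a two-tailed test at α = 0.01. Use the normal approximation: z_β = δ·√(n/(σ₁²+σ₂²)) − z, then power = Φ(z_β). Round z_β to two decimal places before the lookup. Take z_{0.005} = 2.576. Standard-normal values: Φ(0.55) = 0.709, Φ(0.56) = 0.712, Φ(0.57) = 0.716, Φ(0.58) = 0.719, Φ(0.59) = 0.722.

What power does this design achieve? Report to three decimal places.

z_β = δ·√(n/(σ₁²+σ₂²)) − z_{α/2}
    = 0.6 · √(331/12.02) − 2.576
    = 0.6 · 5.24761 − 2.576
    = 3.1486 − 2.576 = 0.5726 → 0.57
Power = Φ(0.57) = 0.716.

Power ≈ 0.716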